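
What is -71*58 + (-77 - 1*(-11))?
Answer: -4184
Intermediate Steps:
-71*58 + (-77 - 1*(-11)) = -4118 + (-77 + 11) = -4118 - 66 = -4184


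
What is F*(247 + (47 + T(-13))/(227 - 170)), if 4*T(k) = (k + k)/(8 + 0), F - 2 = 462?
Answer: 6554087/57 ≈ 1.1498e+5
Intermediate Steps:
F = 464 (F = 2 + 462 = 464)
T(k) = k/16 (T(k) = ((k + k)/(8 + 0))/4 = ((2*k)/8)/4 = ((2*k)*(⅛))/4 = (k/4)/4 = k/16)
F*(247 + (47 + T(-13))/(227 - 170)) = 464*(247 + (47 + (1/16)*(-13))/(227 - 170)) = 464*(247 + (47 - 13/16)/57) = 464*(247 + (739/16)*(1/57)) = 464*(247 + 739/912) = 464*(226003/912) = 6554087/57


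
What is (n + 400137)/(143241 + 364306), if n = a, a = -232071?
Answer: 168066/507547 ≈ 0.33113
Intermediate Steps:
n = -232071
(n + 400137)/(143241 + 364306) = (-232071 + 400137)/(143241 + 364306) = 168066/507547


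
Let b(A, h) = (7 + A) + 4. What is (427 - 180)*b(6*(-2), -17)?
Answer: -247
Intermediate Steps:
b(A, h) = 11 + A
(427 - 180)*b(6*(-2), -17) = (427 - 180)*(11 + 6*(-2)) = 247*(11 - 12) = 247*(-1) = -247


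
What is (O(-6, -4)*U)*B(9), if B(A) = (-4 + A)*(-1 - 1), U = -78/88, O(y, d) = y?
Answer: -585/11 ≈ -53.182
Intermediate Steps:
U = -39/44 (U = -78*1/88 = -39/44 ≈ -0.88636)
B(A) = 8 - 2*A (B(A) = (-4 + A)*(-2) = 8 - 2*A)
(O(-6, -4)*U)*B(9) = (-6*(-39/44))*(8 - 2*9) = 117*(8 - 18)/22 = (117/22)*(-10) = -585/11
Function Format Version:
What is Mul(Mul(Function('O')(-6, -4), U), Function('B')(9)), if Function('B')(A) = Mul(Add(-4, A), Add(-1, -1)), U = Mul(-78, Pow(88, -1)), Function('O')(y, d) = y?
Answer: Rational(-585, 11) ≈ -53.182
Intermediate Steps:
U = Rational(-39, 44) (U = Mul(-78, Rational(1, 88)) = Rational(-39, 44) ≈ -0.88636)
Function('B')(A) = Add(8, Mul(-2, A)) (Function('B')(A) = Mul(Add(-4, A), -2) = Add(8, Mul(-2, A)))
Mul(Mul(Function('O')(-6, -4), U), Function('B')(9)) = Mul(Mul(-6, Rational(-39, 44)), Add(8, Mul(-2, 9))) = Mul(Rational(117, 22), Add(8, -18)) = Mul(Rational(117, 22), -10) = Rational(-585, 11)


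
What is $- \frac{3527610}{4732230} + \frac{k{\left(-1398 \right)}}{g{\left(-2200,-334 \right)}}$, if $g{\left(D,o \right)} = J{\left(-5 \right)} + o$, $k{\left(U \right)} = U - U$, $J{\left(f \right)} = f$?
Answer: $- \frac{117587}{157741} \approx -0.74544$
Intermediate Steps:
$k{\left(U \right)} = 0$
$g{\left(D,o \right)} = -5 + o$
$- \frac{3527610}{4732230} + \frac{k{\left(-1398 \right)}}{g{\left(-2200,-334 \right)}} = - \frac{3527610}{4732230} + \frac{0}{-5 - 334} = \left(-3527610\right) \frac{1}{4732230} + \frac{0}{-339} = - \frac{117587}{157741} + 0 \left(- \frac{1}{339}\right) = - \frac{117587}{157741} + 0 = - \frac{117587}{157741}$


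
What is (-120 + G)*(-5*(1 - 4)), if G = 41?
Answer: -1185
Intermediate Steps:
(-120 + G)*(-5*(1 - 4)) = (-120 + 41)*(-5*(1 - 4)) = -(-395)*(-3) = -79*15 = -1185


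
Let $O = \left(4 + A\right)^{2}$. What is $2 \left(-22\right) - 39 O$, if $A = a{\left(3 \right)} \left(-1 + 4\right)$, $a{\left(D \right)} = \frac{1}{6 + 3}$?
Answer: $- \frac{2329}{3} \approx -776.33$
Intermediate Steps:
$a{\left(D \right)} = \frac{1}{9}$
$A = \frac{1}{3}$ ($A = \frac{-1 + 4}{9} = \frac{1}{9} \cdot 3 = \frac{1}{3} \approx 0.33333$)
$O = \frac{169}{9}$ ($O = \left(4 + \frac{1}{3}\right)^{2} = \left(\frac{13}{3}\right)^{2} = \frac{169}{9} \approx 18.778$)
$2 \left(-22\right) - 39 O = 2 \left(-22\right) - \frac{2197}{3} = -44 - \frac{2197}{3} = - \frac{2329}{3}$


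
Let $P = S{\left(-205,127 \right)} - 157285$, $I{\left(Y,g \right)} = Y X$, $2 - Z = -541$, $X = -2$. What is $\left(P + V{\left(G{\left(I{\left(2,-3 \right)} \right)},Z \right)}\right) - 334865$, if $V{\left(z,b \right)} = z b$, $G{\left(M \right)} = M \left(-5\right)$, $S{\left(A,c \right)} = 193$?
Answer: $-481097$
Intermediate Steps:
$Z = 543$ ($Z = 2 - -541 = 2 + 541 = 543$)
$I{\left(Y,g \right)} = - 2 Y$ ($I{\left(Y,g \right)} = Y \left(-2\right) = - 2 Y$)
$P = -157092$ ($P = 193 - 157285 = -157092$)
$G{\left(M \right)} = - 5 M$
$V{\left(z,b \right)} = b z$
$\left(P + V{\left(G{\left(I{\left(2,-3 \right)} \right)},Z \right)}\right) - 334865 = \left(-157092 + 543 \left(- 5 \left(\left(-2\right) 2\right)\right)\right) - 334865 = \left(-157092 + 543 \left(\left(-5\right) \left(-4\right)\right)\right) - 334865 = \left(-157092 + 543 \cdot 20\right) - 334865 = \left(-157092 + 10860\right) - 334865 = -146232 - 334865 = -481097$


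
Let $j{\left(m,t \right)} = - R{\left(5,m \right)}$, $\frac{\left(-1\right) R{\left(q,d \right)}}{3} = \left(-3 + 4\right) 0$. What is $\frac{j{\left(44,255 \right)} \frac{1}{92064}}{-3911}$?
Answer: $0$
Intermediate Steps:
$R{\left(q,d \right)} = 0$ ($R{\left(q,d \right)} = - 3 \left(-3 + 4\right) 0 = - 3 \cdot 1 \cdot 0 = \left(-3\right) 0 = 0$)
$j{\left(m,t \right)} = 0$ ($j{\left(m,t \right)} = \left(-1\right) 0 = 0$)
$\frac{j{\left(44,255 \right)} \frac{1}{92064}}{-3911} = \frac{0 \cdot \frac{1}{92064}}{-3911} = 0 \cdot \frac{1}{92064} \left(- \frac{1}{3911}\right) = 0 \left(- \frac{1}{3911}\right) = 0$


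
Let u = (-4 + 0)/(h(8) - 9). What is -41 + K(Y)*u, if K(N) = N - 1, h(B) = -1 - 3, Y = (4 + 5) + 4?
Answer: -485/13 ≈ -37.308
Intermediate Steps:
Y = 13 (Y = 9 + 4 = 13)
h(B) = -4
K(N) = -1 + N
u = 4/13 (u = (-4 + 0)/(-4 - 9) = -4/(-13) = -4*(-1/13) = 4/13 ≈ 0.30769)
-41 + K(Y)*u = -41 + (-1 + 13)*(4/13) = -41 + 12*(4/13) = -41 + 48/13 = -485/13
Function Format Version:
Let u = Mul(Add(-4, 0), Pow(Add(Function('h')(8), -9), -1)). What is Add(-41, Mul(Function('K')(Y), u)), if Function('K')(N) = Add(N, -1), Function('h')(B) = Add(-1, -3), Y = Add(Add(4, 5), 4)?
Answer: Rational(-485, 13) ≈ -37.308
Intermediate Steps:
Y = 13 (Y = Add(9, 4) = 13)
Function('h')(B) = -4
Function('K')(N) = Add(-1, N)
u = Rational(4, 13) (u = Mul(Add(-4, 0), Pow(Add(-4, -9), -1)) = Mul(-4, Pow(-13, -1)) = Mul(-4, Rational(-1, 13)) = Rational(4, 13) ≈ 0.30769)
Add(-41, Mul(Function('K')(Y), u)) = Add(-41, Mul(Add(-1, 13), Rational(4, 13))) = Add(-41, Mul(12, Rational(4, 13))) = Add(-41, Rational(48, 13)) = Rational(-485, 13)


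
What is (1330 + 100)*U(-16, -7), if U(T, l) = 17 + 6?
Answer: 32890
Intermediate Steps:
U(T, l) = 23
(1330 + 100)*U(-16, -7) = (1330 + 100)*23 = 1430*23 = 32890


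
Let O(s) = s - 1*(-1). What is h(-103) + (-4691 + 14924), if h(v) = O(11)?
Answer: 10245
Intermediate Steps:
O(s) = 1 + s (O(s) = s + 1 = 1 + s)
h(v) = 12 (h(v) = 1 + 11 = 12)
h(-103) + (-4691 + 14924) = 12 + (-4691 + 14924) = 12 + 10233 = 10245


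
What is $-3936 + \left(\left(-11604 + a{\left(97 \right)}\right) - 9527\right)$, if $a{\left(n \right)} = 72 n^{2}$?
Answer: $652381$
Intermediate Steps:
$-3936 + \left(\left(-11604 + a{\left(97 \right)}\right) - 9527\right) = -3936 - \left(21131 - 677448\right) = -3936 + \left(\left(-11604 + 72 \cdot 9409\right) - 9527\right) = -3936 + \left(\left(-11604 + 677448\right) - 9527\right) = -3936 + \left(665844 - 9527\right) = -3936 + 656317 = 652381$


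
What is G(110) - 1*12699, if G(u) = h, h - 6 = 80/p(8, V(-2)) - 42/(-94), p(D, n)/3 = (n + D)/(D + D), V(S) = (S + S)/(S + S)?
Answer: -16046690/1269 ≈ -12645.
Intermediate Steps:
V(S) = 1 (V(S) = (2*S)/((2*S)) = (2*S)*(1/(2*S)) = 1)
p(D, n) = 3*(D + n)/(2*D) (p(D, n) = 3*((n + D)/(D + D)) = 3*((D + n)/((2*D))) = 3*((D + n)*(1/(2*D))) = 3*((D + n)/(2*D)) = 3*(D + n)/(2*D))
h = 68341/1269 (h = 6 + (80/(((3/2)*(8 + 1)/8)) - 42/(-94)) = 6 + (80/(((3/2)*(⅛)*9)) - 42*(-1/94)) = 6 + (80/(27/16) + 21/47) = 6 + (80*(16/27) + 21/47) = 6 + (1280/27 + 21/47) = 6 + 60727/1269 = 68341/1269 ≈ 53.854)
G(u) = 68341/1269
G(110) - 1*12699 = 68341/1269 - 1*12699 = 68341/1269 - 12699 = -16046690/1269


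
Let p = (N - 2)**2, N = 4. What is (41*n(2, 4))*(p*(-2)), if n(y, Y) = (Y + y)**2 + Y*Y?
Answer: -17056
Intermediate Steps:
n(y, Y) = Y**2 + (Y + y)**2 (n(y, Y) = (Y + y)**2 + Y**2 = Y**2 + (Y + y)**2)
p = 4 (p = (4 - 2)**2 = 2**2 = 4)
(41*n(2, 4))*(p*(-2)) = (41*(4**2 + (4 + 2)**2))*(4*(-2)) = (41*(16 + 6**2))*(-8) = (41*(16 + 36))*(-8) = (41*52)*(-8) = 2132*(-8) = -17056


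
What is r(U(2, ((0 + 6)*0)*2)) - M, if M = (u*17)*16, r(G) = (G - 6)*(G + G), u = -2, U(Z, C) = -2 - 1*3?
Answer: 654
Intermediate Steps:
U(Z, C) = -5 (U(Z, C) = -2 - 3 = -5)
r(G) = 2*G*(-6 + G) (r(G) = (-6 + G)*(2*G) = 2*G*(-6 + G))
M = -544 (M = -2*17*16 = -34*16 = -544)
r(U(2, ((0 + 6)*0)*2)) - M = 2*(-5)*(-6 - 5) - 1*(-544) = 2*(-5)*(-11) + 544 = 110 + 544 = 654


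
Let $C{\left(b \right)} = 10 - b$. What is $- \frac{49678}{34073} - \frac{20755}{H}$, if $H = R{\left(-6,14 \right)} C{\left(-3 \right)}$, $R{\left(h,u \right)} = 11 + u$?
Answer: $- \frac{11128161}{170365} \approx -65.32$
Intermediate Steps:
$H = 325$ ($H = \left(11 + 14\right) \left(10 - -3\right) = 25 \left(10 + 3\right) = 25 \cdot 13 = 325$)
$- \frac{49678}{34073} - \frac{20755}{H} = - \frac{49678}{34073} - \frac{20755}{325} = \left(-49678\right) \frac{1}{34073} - \frac{4151}{65} = - \frac{49678}{34073} - \frac{4151}{65} = - \frac{11128161}{170365}$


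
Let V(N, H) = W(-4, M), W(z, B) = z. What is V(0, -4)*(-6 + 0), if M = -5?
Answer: 24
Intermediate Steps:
V(N, H) = -4
V(0, -4)*(-6 + 0) = -4*(-6 + 0) = -4*(-6) = 24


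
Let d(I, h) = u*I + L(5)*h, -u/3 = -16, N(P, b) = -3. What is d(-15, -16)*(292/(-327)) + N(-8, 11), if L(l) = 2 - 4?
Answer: 199915/327 ≈ 611.36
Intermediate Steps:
L(l) = -2
u = 48 (u = -3*(-16) = 48)
d(I, h) = -2*h + 48*I (d(I, h) = 48*I - 2*h = -2*h + 48*I)
d(-15, -16)*(292/(-327)) + N(-8, 11) = (-2*(-16) + 48*(-15))*(292/(-327)) - 3 = (32 - 720)*(292*(-1/327)) - 3 = -688*(-292/327) - 3 = 200896/327 - 3 = 199915/327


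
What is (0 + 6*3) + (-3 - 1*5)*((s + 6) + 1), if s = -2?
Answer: -22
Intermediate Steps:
(0 + 6*3) + (-3 - 1*5)*((s + 6) + 1) = (0 + 6*3) + (-3 - 1*5)*((-2 + 6) + 1) = (0 + 18) + (-3 - 5)*(4 + 1) = 18 - 8*5 = 18 - 40 = -22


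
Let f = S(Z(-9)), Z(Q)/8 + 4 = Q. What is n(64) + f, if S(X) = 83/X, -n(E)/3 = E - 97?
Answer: 10213/104 ≈ 98.202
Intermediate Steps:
n(E) = 291 - 3*E (n(E) = -3*(E - 97) = -3*(-97 + E) = 291 - 3*E)
Z(Q) = -32 + 8*Q
f = -83/104 (f = 83/(-32 + 8*(-9)) = 83/(-32 - 72) = 83/(-104) = 83*(-1/104) = -83/104 ≈ -0.79808)
n(64) + f = (291 - 3*64) - 83/104 = (291 - 192) - 83/104 = 99 - 83/104 = 10213/104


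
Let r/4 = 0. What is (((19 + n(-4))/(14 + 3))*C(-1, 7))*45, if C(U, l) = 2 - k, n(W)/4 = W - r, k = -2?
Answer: 540/17 ≈ 31.765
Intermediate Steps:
r = 0 (r = 4*0 = 0)
n(W) = 4*W (n(W) = 4*(W - 1*0) = 4*(W + 0) = 4*W)
C(U, l) = 4 (C(U, l) = 2 - 1*(-2) = 2 + 2 = 4)
(((19 + n(-4))/(14 + 3))*C(-1, 7))*45 = (((19 + 4*(-4))/(14 + 3))*4)*45 = (((19 - 16)/17)*4)*45 = ((3*(1/17))*4)*45 = ((3/17)*4)*45 = (12/17)*45 = 540/17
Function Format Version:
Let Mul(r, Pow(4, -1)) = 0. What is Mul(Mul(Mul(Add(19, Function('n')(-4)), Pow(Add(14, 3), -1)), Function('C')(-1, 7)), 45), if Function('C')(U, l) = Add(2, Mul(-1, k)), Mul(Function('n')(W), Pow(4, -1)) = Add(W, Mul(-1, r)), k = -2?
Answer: Rational(540, 17) ≈ 31.765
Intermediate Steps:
r = 0 (r = Mul(4, 0) = 0)
Function('n')(W) = Mul(4, W) (Function('n')(W) = Mul(4, Add(W, Mul(-1, 0))) = Mul(4, Add(W, 0)) = Mul(4, W))
Function('C')(U, l) = 4 (Function('C')(U, l) = Add(2, Mul(-1, -2)) = Add(2, 2) = 4)
Mul(Mul(Mul(Add(19, Function('n')(-4)), Pow(Add(14, 3), -1)), Function('C')(-1, 7)), 45) = Mul(Mul(Mul(Add(19, Mul(4, -4)), Pow(Add(14, 3), -1)), 4), 45) = Mul(Mul(Mul(Add(19, -16), Pow(17, -1)), 4), 45) = Mul(Mul(Mul(3, Rational(1, 17)), 4), 45) = Mul(Mul(Rational(3, 17), 4), 45) = Mul(Rational(12, 17), 45) = Rational(540, 17)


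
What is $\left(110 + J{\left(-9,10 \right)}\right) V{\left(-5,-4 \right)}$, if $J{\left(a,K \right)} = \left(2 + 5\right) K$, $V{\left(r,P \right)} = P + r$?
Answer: $-1620$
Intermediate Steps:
$J{\left(a,K \right)} = 7 K$
$\left(110 + J{\left(-9,10 \right)}\right) V{\left(-5,-4 \right)} = \left(110 + 7 \cdot 10\right) \left(-4 - 5\right) = \left(110 + 70\right) \left(-9\right) = 180 \left(-9\right) = -1620$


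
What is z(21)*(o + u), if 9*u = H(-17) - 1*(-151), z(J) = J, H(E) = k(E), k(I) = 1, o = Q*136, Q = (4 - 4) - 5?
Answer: -41776/3 ≈ -13925.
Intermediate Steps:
Q = -5 (Q = 0 - 5 = -5)
o = -680 (o = -5*136 = -680)
H(E) = 1
u = 152/9 (u = (1 - 1*(-151))/9 = (1 + 151)/9 = (⅑)*152 = 152/9 ≈ 16.889)
z(21)*(o + u) = 21*(-680 + 152/9) = 21*(-5968/9) = -41776/3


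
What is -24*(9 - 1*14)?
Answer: 120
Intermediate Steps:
-24*(9 - 1*14) = -24*(9 - 14) = -24*(-5) = 120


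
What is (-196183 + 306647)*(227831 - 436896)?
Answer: -23094156160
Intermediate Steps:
(-196183 + 306647)*(227831 - 436896) = 110464*(-209065) = -23094156160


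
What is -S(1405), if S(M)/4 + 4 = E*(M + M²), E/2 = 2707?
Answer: -42779912064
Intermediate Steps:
E = 5414 (E = 2*2707 = 5414)
S(M) = -16 + 21656*M + 21656*M² (S(M) = -16 + 4*(5414*(M + M²)) = -16 + 4*(5414*M + 5414*M²) = -16 + (21656*M + 21656*M²) = -16 + 21656*M + 21656*M²)
-S(1405) = -(-16 + 21656*1405 + 21656*1405²) = -(-16 + 30426680 + 21656*1974025) = -(-16 + 30426680 + 42749485400) = -1*42779912064 = -42779912064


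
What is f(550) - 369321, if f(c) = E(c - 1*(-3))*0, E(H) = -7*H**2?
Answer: -369321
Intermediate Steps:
f(c) = 0 (f(c) = -7*(c - 1*(-3))**2*0 = -7*(c + 3)**2*0 = -7*(3 + c)**2*0 = 0)
f(550) - 369321 = 0 - 369321 = -369321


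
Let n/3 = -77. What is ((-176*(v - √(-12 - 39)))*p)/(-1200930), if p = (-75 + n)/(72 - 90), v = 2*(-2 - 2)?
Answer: -11968/600465 - 1496*I*√51/600465 ≈ -0.019931 - 0.017792*I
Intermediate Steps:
n = -231 (n = 3*(-77) = -231)
v = -8 (v = 2*(-4) = -8)
p = 17 (p = (-75 - 231)/(72 - 90) = -306/(-18) = -306*(-1/18) = 17)
((-176*(v - √(-12 - 39)))*p)/(-1200930) = (-176*(-8 - √(-12 - 39))*17)/(-1200930) = (-176*(-8 - √(-51))*17)*(-1/1200930) = (-176*(-8 - I*√51)*17)*(-1/1200930) = ((1408 + 176*I*√51)*17)*(-1/1200930) = (23936 + 2992*I*√51)*(-1/1200930) = -11968/600465 - 1496*I*√51/600465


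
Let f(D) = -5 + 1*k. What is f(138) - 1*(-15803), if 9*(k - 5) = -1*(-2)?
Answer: 142229/9 ≈ 15803.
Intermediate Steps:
k = 47/9 (k = 5 + (-1*(-2))/9 = 5 + (1/9)*2 = 5 + 2/9 = 47/9 ≈ 5.2222)
f(D) = 2/9 (f(D) = -5 + 1*(47/9) = -5 + 47/9 = 2/9)
f(138) - 1*(-15803) = 2/9 - 1*(-15803) = 2/9 + 15803 = 142229/9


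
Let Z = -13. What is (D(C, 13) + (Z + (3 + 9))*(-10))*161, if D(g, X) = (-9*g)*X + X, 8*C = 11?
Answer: -177583/8 ≈ -22198.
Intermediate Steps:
C = 11/8 (C = (⅛)*11 = 11/8 ≈ 1.3750)
D(g, X) = X - 9*X*g (D(g, X) = -9*X*g + X = X - 9*X*g)
(D(C, 13) + (Z + (3 + 9))*(-10))*161 = (13*(1 - 9*11/8) + (-13 + (3 + 9))*(-10))*161 = (13*(1 - 99/8) + (-13 + 12)*(-10))*161 = (13*(-91/8) - 1*(-10))*161 = (-1183/8 + 10)*161 = -1103/8*161 = -177583/8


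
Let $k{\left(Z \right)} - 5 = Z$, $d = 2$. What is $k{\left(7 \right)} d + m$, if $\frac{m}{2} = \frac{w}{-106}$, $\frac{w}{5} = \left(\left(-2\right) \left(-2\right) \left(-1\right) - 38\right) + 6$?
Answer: $\frac{1452}{53} \approx 27.396$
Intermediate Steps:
$k{\left(Z \right)} = 5 + Z$
$w = -180$ ($w = 5 \left(\left(\left(-2\right) \left(-2\right) \left(-1\right) - 38\right) + 6\right) = 5 \left(\left(4 \left(-1\right) - 38\right) + 6\right) = 5 \left(\left(-4 - 38\right) + 6\right) = 5 \left(-42 + 6\right) = 5 \left(-36\right) = -180$)
$m = \frac{180}{53}$ ($m = 2 \left(- \frac{180}{-106}\right) = 2 \left(\left(-180\right) \left(- \frac{1}{106}\right)\right) = 2 \cdot \frac{90}{53} = \frac{180}{53} \approx 3.3962$)
$k{\left(7 \right)} d + m = \left(5 + 7\right) 2 + \frac{180}{53} = 12 \cdot 2 + \frac{180}{53} = 24 + \frac{180}{53} = \frac{1452}{53}$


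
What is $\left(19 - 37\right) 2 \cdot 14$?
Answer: $-504$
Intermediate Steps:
$\left(19 - 37\right) 2 \cdot 14 = \left(-18\right) 28 = -504$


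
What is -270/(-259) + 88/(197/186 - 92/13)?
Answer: -51182286/3768709 ≈ -13.581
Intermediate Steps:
-270/(-259) + 88/(197/186 - 92/13) = -270*(-1/259) + 88/(197*(1/186) - 92*1/13) = 270/259 + 88/(197/186 - 92/13) = 270/259 + 88/(-14551/2418) = 270/259 + 88*(-2418/14551) = 270/259 - 212784/14551 = -51182286/3768709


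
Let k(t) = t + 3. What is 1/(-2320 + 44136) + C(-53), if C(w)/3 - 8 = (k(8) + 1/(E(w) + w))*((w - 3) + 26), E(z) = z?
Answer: -2139013795/2216248 ≈ -965.15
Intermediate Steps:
k(t) = 3 + t
C(w) = 24 + 3*(11 + 1/(2*w))*(23 + w) (C(w) = 24 + 3*(((3 + 8) + 1/(w + w))*((w - 3) + 26)) = 24 + 3*((11 + 1/(2*w))*((-3 + w) + 26)) = 24 + 3*((11 + 1/(2*w))*(23 + w)) = 24 + 3*(11 + 1/(2*w))*(23 + w))
1/(-2320 + 44136) + C(-53) = 1/(-2320 + 44136) + (1569/2 + 33*(-53) + (69/2)/(-53)) = 1/41816 + (1569/2 - 1749 + (69/2)*(-1/53)) = 1/41816 + (1569/2 - 1749 - 69/106) = 1/41816 - 51153/53 = -2139013795/2216248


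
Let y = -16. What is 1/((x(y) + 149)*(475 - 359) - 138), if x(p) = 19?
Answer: 1/19350 ≈ 5.1680e-5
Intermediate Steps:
1/((x(y) + 149)*(475 - 359) - 138) = 1/((19 + 149)*(475 - 359) - 138) = 1/(168*116 - 138) = 1/(19488 - 138) = 1/19350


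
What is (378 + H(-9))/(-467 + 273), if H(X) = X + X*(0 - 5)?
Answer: -207/97 ≈ -2.1340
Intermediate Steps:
H(X) = -4*X (H(X) = X + X*(-5) = X - 5*X = -4*X)
(378 + H(-9))/(-467 + 273) = (378 - 4*(-9))/(-467 + 273) = (378 + 36)/(-194) = 414*(-1/194) = -207/97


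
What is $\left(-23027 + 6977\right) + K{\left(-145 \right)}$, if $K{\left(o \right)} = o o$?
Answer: $4975$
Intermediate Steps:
$K{\left(o \right)} = o^{2}$
$\left(-23027 + 6977\right) + K{\left(-145 \right)} = \left(-23027 + 6977\right) + \left(-145\right)^{2} = -16050 + 21025 = 4975$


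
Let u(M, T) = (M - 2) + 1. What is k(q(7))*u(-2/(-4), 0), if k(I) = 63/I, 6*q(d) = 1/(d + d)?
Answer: -2646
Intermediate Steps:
u(M, T) = -1 + M (u(M, T) = (-2 + M) + 1 = -1 + M)
q(d) = 1/(12*d) (q(d) = 1/(6*(d + d)) = 1/(6*((2*d))) = (1/(2*d))/6 = 1/(12*d))
k(q(7))*u(-2/(-4), 0) = (63/(((1/12)/7)))*(-1 - 2/(-4)) = (63/(((1/12)*(⅐))))*(-1 - 2*(-¼)) = (63/(1/84))*(-1 + ½) = (63*84)*(-½) = 5292*(-½) = -2646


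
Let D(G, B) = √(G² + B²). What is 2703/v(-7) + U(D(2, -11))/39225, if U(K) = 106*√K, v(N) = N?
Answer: -2703/7 + 106*5^(¾)/39225 ≈ -386.13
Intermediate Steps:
D(G, B) = √(B² + G²)
2703/v(-7) + U(D(2, -11))/39225 = 2703/(-7) + (106*√(√((-11)² + 2²)))/39225 = 2703*(-⅐) + (106*√(√(121 + 4)))*(1/39225) = -2703/7 + (106*√(√125))*(1/39225) = -2703/7 + (106*√(5*√5))*(1/39225) = -2703/7 + (106*5^(¾))*(1/39225) = -2703/7 + 106*5^(¾)/39225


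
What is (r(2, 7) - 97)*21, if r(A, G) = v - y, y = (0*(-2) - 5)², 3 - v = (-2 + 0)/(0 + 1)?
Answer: -2457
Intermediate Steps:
v = 5 (v = 3 - (-2 + 0)/(0 + 1) = 3 - (-2)/1 = 3 - (-2) = 3 - 1*(-2) = 3 + 2 = 5)
y = 25 (y = (0 - 5)² = (-5)² = 25)
r(A, G) = -20 (r(A, G) = 5 - 1*25 = 5 - 25 = -20)
(r(2, 7) - 97)*21 = (-20 - 97)*21 = -117*21 = -2457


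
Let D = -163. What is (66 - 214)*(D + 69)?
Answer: 13912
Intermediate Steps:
(66 - 214)*(D + 69) = (66 - 214)*(-163 + 69) = -148*(-94) = 13912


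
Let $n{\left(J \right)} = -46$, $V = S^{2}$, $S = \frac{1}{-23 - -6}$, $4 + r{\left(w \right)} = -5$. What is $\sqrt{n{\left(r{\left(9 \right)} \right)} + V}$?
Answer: $\frac{3 i \sqrt{1477}}{17} \approx 6.7821 i$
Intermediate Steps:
$r{\left(w \right)} = -9$ ($r{\left(w \right)} = -4 - 5 = -9$)
$S = - \frac{1}{17}$ ($S = \frac{1}{-23 + 6} = \frac{1}{-17} = - \frac{1}{17} \approx -0.058824$)
$V = \frac{1}{289}$ ($V = \left(- \frac{1}{17}\right)^{2} = \frac{1}{289} \approx 0.0034602$)
$\sqrt{n{\left(r{\left(9 \right)} \right)} + V} = \sqrt{-46 + \frac{1}{289}} = \sqrt{- \frac{13293}{289}} = \frac{3 i \sqrt{1477}}{17}$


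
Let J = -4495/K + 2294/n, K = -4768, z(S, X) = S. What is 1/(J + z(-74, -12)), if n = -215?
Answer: -1025120/85830247 ≈ -0.011944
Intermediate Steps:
J = -9971367/1025120 (J = -4495/(-4768) + 2294/(-215) = -4495*(-1/4768) + 2294*(-1/215) = 4495/4768 - 2294/215 = -9971367/1025120 ≈ -9.7270)
1/(J + z(-74, -12)) = 1/(-9971367/1025120 - 74) = 1/(-85830247/1025120) = -1025120/85830247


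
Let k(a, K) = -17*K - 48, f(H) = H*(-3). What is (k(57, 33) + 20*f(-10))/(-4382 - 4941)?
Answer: 9/9323 ≈ 0.00096535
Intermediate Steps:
f(H) = -3*H
k(a, K) = -48 - 17*K
(k(57, 33) + 20*f(-10))/(-4382 - 4941) = ((-48 - 17*33) + 20*(-3*(-10)))/(-4382 - 4941) = ((-48 - 561) + 20*30)/(-9323) = (-609 + 600)*(-1/9323) = -9*(-1/9323) = 9/9323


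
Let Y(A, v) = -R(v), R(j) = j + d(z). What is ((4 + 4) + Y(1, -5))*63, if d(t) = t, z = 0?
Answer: 819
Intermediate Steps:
R(j) = j (R(j) = j + 0 = j)
Y(A, v) = -v
((4 + 4) + Y(1, -5))*63 = ((4 + 4) - 1*(-5))*63 = (8 + 5)*63 = 13*63 = 819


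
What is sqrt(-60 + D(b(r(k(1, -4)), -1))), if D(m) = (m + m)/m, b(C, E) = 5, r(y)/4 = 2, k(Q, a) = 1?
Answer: I*sqrt(58) ≈ 7.6158*I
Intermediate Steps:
r(y) = 8 (r(y) = 4*2 = 8)
D(m) = 2 (D(m) = (2*m)/m = 2)
sqrt(-60 + D(b(r(k(1, -4)), -1))) = sqrt(-60 + 2) = sqrt(-58) = I*sqrt(58)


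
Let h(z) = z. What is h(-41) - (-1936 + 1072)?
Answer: 823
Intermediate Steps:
h(-41) - (-1936 + 1072) = -41 - (-1936 + 1072) = -41 - 1*(-864) = -41 + 864 = 823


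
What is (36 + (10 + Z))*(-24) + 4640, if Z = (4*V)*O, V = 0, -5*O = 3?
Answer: 3536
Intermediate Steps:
O = -⅗ (O = -⅕*3 = -⅗ ≈ -0.60000)
Z = 0 (Z = (4*0)*(-⅗) = 0*(-⅗) = 0)
(36 + (10 + Z))*(-24) + 4640 = (36 + (10 + 0))*(-24) + 4640 = (36 + 10)*(-24) + 4640 = 46*(-24) + 4640 = -1104 + 4640 = 3536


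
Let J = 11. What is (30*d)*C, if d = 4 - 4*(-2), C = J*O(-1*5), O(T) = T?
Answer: -19800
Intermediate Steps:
C = -55 (C = 11*(-1*5) = 11*(-5) = -55)
d = 12 (d = 4 + 8 = 12)
(30*d)*C = (30*12)*(-55) = 360*(-55) = -19800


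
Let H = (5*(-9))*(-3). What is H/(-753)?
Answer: -45/251 ≈ -0.17928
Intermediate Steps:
H = 135 (H = -45*(-3) = 135)
H/(-753) = 135/(-753) = 135*(-1/753) = -45/251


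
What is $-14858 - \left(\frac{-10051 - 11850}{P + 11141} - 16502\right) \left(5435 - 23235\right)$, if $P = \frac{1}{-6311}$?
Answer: $- \frac{413126093124502}{1406217} \approx -2.9379 \cdot 10^{8}$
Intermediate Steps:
$P = - \frac{1}{6311} \approx -0.00015845$
$-14858 - \left(\frac{-10051 - 11850}{P + 11141} - 16502\right) \left(5435 - 23235\right) = -14858 - \left(\frac{-10051 - 11850}{- \frac{1}{6311} + 11141} - 16502\right) \left(5435 - 23235\right) = -14858 - \left(- \frac{21901}{\frac{70310850}{6311}} - 16502\right) \left(-17800\right) = -14858 - \left(\left(-21901\right) \frac{6311}{70310850} - 16502\right) \left(-17800\right) = -14858 - \left(- \frac{138217211}{70310850} - 16502\right) \left(-17800\right) = -14858 - \left(- \frac{1160407863911}{70310850}\right) \left(-17800\right) = -14858 - \frac{413105199552316}{1406217} = - \frac{413126093124502}{1406217}$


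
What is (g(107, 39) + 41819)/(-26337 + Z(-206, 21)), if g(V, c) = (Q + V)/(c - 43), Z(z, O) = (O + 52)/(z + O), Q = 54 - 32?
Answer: -30922195/19489672 ≈ -1.5866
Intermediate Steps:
Q = 22
Z(z, O) = (52 + O)/(O + z)
g(V, c) = (22 + V)/(-43 + c) (g(V, c) = (22 + V)/(c - 43) = (22 + V)/(-43 + c))
(g(107, 39) + 41819)/(-26337 + Z(-206, 21)) = ((22 + 107)/(-43 + 39) + 41819)/(-26337 + (52 + 21)/(21 - 206)) = (129/(-4) + 41819)/(-26337 + 73/(-185)) = (-¼*129 + 41819)/(-26337 - 1/185*73) = (-129/4 + 41819)/(-26337 - 73/185) = 167147/(4*(-4872418/185)) = (167147/4)*(-185/4872418) = -30922195/19489672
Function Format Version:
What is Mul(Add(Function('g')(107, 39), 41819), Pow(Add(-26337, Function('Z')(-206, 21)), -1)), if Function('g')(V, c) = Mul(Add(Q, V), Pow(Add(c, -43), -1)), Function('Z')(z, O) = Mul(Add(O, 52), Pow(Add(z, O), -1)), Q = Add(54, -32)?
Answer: Rational(-30922195, 19489672) ≈ -1.5866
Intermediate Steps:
Q = 22
Function('Z')(z, O) = Mul(Pow(Add(O, z), -1), Add(52, O)) (Function('Z')(z, O) = Mul(Add(52, O), Pow(Add(O, z), -1)) = Mul(Pow(Add(O, z), -1), Add(52, O)))
Function('g')(V, c) = Mul(Pow(Add(-43, c), -1), Add(22, V)) (Function('g')(V, c) = Mul(Add(22, V), Pow(Add(c, -43), -1)) = Mul(Add(22, V), Pow(Add(-43, c), -1)) = Mul(Pow(Add(-43, c), -1), Add(22, V)))
Mul(Add(Function('g')(107, 39), 41819), Pow(Add(-26337, Function('Z')(-206, 21)), -1)) = Mul(Add(Mul(Pow(Add(-43, 39), -1), Add(22, 107)), 41819), Pow(Add(-26337, Mul(Pow(Add(21, -206), -1), Add(52, 21))), -1)) = Mul(Add(Mul(Pow(-4, -1), 129), 41819), Pow(Add(-26337, Mul(Pow(-185, -1), 73)), -1)) = Mul(Add(Mul(Rational(-1, 4), 129), 41819), Pow(Add(-26337, Mul(Rational(-1, 185), 73)), -1)) = Mul(Add(Rational(-129, 4), 41819), Pow(Add(-26337, Rational(-73, 185)), -1)) = Mul(Rational(167147, 4), Pow(Rational(-4872418, 185), -1)) = Mul(Rational(167147, 4), Rational(-185, 4872418)) = Rational(-30922195, 19489672)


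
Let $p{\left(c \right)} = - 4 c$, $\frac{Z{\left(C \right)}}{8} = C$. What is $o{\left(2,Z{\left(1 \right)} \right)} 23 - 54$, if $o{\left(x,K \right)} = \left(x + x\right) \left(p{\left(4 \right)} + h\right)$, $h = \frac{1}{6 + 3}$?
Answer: $- \frac{13642}{9} \approx -1515.8$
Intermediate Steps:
$Z{\left(C \right)} = 8 C$
$h = \frac{1}{9} \approx 0.11111$
$o{\left(x,K \right)} = - \frac{286 x}{9}$ ($o{\left(x,K \right)} = \left(x + x\right) \left(\left(-4\right) 4 + \frac{1}{9}\right) = 2 x \left(-16 + \frac{1}{9}\right) = 2 x \left(- \frac{143}{9}\right) = - \frac{286 x}{9}$)
$o{\left(2,Z{\left(1 \right)} \right)} 23 - 54 = \left(- \frac{286}{9}\right) 2 \cdot 23 - 54 = \left(- \frac{572}{9}\right) 23 - 54 = - \frac{13156}{9} - 54 = - \frac{13642}{9}$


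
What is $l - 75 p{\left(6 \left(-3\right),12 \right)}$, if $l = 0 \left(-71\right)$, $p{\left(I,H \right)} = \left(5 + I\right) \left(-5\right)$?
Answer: $-4875$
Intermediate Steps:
$p{\left(I,H \right)} = -25 - 5 I$
$l = 0$
$l - 75 p{\left(6 \left(-3\right),12 \right)} = 0 - 75 \left(-25 - 5 \cdot 6 \left(-3\right)\right) = 0 - 75 \left(-25 - -90\right) = 0 - 75 \left(-25 + 90\right) = 0 - 4875 = -4875$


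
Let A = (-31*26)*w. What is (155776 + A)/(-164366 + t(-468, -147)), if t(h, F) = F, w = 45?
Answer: -119506/164513 ≈ -0.72642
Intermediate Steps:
A = -36270 (A = -31*26*45 = -806*45 = -36270)
(155776 + A)/(-164366 + t(-468, -147)) = (155776 - 36270)/(-164366 - 147) = 119506/(-164513) = 119506*(-1/164513) = -119506/164513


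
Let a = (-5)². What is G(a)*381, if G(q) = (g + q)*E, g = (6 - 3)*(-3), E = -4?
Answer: -24384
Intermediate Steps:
a = 25
g = -9 (g = 3*(-3) = -9)
G(q) = 36 - 4*q (G(q) = (-9 + q)*(-4) = 36 - 4*q)
G(a)*381 = (36 - 4*25)*381 = (36 - 100)*381 = -64*381 = -24384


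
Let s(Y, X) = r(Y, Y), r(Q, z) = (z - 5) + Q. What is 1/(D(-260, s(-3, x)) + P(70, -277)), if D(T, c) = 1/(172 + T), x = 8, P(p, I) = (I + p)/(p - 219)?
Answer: 13112/18067 ≈ 0.72574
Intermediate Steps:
P(p, I) = (I + p)/(-219 + p)
r(Q, z) = -5 + Q + z (r(Q, z) = (-5 + z) + Q = -5 + Q + z)
s(Y, X) = -5 + 2*Y (s(Y, X) = -5 + Y + Y = -5 + 2*Y)
1/(D(-260, s(-3, x)) + P(70, -277)) = 1/(1/(172 - 260) + (-277 + 70)/(-219 + 70)) = 1/(1/(-88) - 207/(-149)) = 1/(-1/88 - 1/149*(-207)) = 1/(-1/88 + 207/149) = 1/(18067/13112) = 13112/18067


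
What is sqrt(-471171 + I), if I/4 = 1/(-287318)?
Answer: I*sqrt(9723983882954369)/143659 ≈ 686.42*I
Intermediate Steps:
I = -2/143659 (I = 4/(-287318) = 4*(-1/287318) = -2/143659 ≈ -1.3922e-5)
sqrt(-471171 + I) = sqrt(-471171 - 2/143659) = sqrt(-67687954691/143659) = I*sqrt(9723983882954369)/143659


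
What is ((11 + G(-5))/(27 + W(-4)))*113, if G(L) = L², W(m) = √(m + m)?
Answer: 109836/737 - 8136*I*√2/737 ≈ 149.03 - 15.612*I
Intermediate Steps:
W(m) = √2*√m (W(m) = √(2*m) = √2*√m)
((11 + G(-5))/(27 + W(-4)))*113 = ((11 + (-5)²)/(27 + √2*√(-4)))*113 = ((11 + 25)/(27 + √2*(2*I)))*113 = (36/(27 + 2*I*√2))*113 = 4068/(27 + 2*I*√2)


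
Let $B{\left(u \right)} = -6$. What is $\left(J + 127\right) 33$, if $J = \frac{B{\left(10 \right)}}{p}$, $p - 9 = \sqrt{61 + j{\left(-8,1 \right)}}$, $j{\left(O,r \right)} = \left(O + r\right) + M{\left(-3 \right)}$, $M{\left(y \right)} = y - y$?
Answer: $4125 + 22 \sqrt{6} \approx 4178.9$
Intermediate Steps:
$M{\left(y \right)} = 0$
$j{\left(O,r \right)} = O + r$ ($j{\left(O,r \right)} = \left(O + r\right) + 0 = O + r$)
$p = 9 + 3 \sqrt{6}$ ($p = 9 + \sqrt{61 + \left(-8 + 1\right)} = 9 + \sqrt{61 - 7} = 9 + \sqrt{54} = 9 + 3 \sqrt{6} \approx 16.348$)
$J = - \frac{6}{9 + 3 \sqrt{6}} \approx -0.36701$
$\left(J + 127\right) 33 = \left(\left(-2 + \frac{2 \sqrt{6}}{3}\right) + 127\right) 33 = \left(125 + \frac{2 \sqrt{6}}{3}\right) 33 = 4125 + 22 \sqrt{6}$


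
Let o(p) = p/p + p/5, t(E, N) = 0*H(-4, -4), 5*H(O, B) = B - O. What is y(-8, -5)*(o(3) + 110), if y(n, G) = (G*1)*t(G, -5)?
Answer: 0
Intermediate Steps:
H(O, B) = -O/5 + B/5 (H(O, B) = (B - O)/5 = -O/5 + B/5)
t(E, N) = 0 (t(E, N) = 0*(-⅕*(-4) + (⅕)*(-4)) = 0*(⅘ - ⅘) = 0*0 = 0)
o(p) = 1 + p/5 (o(p) = 1 + p*(⅕) = 1 + p/5)
y(n, G) = 0 (y(n, G) = (G*1)*0 = G*0 = 0)
y(-8, -5)*(o(3) + 110) = 0*((1 + (⅕)*3) + 110) = 0*((1 + ⅗) + 110) = 0*(8/5 + 110) = 0*(558/5) = 0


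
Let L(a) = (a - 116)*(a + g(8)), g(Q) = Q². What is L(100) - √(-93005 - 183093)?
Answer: -2624 - I*√276098 ≈ -2624.0 - 525.45*I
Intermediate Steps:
L(a) = (-116 + a)*(64 + a) (L(a) = (a - 116)*(a + 8²) = (-116 + a)*(a + 64) = (-116 + a)*(64 + a))
L(100) - √(-93005 - 183093) = (-7424 + 100² - 52*100) - √(-93005 - 183093) = (-7424 + 10000 - 5200) - √(-276098) = -2624 - I*√276098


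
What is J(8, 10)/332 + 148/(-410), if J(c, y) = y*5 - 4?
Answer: -7569/34030 ≈ -0.22242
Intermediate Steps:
J(c, y) = -4 + 5*y (J(c, y) = 5*y - 4 = -4 + 5*y)
J(8, 10)/332 + 148/(-410) = (-4 + 5*10)/332 + 148/(-410) = (-4 + 50)*(1/332) + 148*(-1/410) = 46*(1/332) - 74/205 = 23/166 - 74/205 = -7569/34030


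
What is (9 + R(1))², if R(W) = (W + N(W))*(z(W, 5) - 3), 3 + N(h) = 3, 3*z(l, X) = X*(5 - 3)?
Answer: 784/9 ≈ 87.111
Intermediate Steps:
z(l, X) = 2*X/3 (z(l, X) = (X*(5 - 3))/3 = (X*2)/3 = (2*X)/3 = 2*X/3)
N(h) = 0 (N(h) = -3 + 3 = 0)
R(W) = W/3 (R(W) = (W + 0)*((⅔)*5 - 3) = W*(10/3 - 3) = W*(⅓) = W/3)
(9 + R(1))² = (9 + (⅓)*1)² = (9 + ⅓)² = (28/3)² = 784/9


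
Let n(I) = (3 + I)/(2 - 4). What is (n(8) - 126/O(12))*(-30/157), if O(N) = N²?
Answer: 765/628 ≈ 1.2182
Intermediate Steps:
n(I) = -3/2 - I/2 (n(I) = (3 + I)/(-2) = (3 + I)*(-½) = -3/2 - I/2)
(n(8) - 126/O(12))*(-30/157) = ((-3/2 - ½*8) - 126/(12²))*(-30/157) = ((-3/2 - 4) - 126/144)*(-30*1/157) = (-11/2 - 126*1/144)*(-30/157) = (-11/2 - 7/8)*(-30/157) = -51/8*(-30/157) = 765/628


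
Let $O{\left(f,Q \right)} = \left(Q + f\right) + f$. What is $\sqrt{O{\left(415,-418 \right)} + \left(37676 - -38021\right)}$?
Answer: $11 \sqrt{629} \approx 275.88$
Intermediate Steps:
$O{\left(f,Q \right)} = Q + 2 f$
$\sqrt{O{\left(415,-418 \right)} + \left(37676 - -38021\right)} = \sqrt{\left(-418 + 2 \cdot 415\right) + \left(37676 - -38021\right)} = \sqrt{\left(-418 + 830\right) + \left(37676 + 38021\right)} = \sqrt{412 + 75697} = \sqrt{76109} = 11 \sqrt{629}$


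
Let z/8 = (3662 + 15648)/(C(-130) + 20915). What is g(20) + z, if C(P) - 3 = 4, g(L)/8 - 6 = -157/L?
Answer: -387914/52305 ≈ -7.4164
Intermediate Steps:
g(L) = 48 - 1256/L (g(L) = 48 + 8*(-157/L) = 48 - 1256/L)
C(P) = 7 (C(P) = 3 + 4 = 7)
z = 77240/10461 (z = 8*((3662 + 15648)/(7 + 20915)) = 8*(19310/20922) = 8*(19310*(1/20922)) = 8*(9655/10461) = 77240/10461 ≈ 7.3836)
g(20) + z = (48 - 1256/20) + 77240/10461 = (48 - 1256*1/20) + 77240/10461 = (48 - 314/5) + 77240/10461 = -74/5 + 77240/10461 = -387914/52305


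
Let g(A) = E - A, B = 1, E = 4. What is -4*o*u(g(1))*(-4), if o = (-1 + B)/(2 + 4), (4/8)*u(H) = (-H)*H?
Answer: 0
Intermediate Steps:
g(A) = 4 - A
u(H) = -2*H² (u(H) = 2*((-H)*H) = 2*(-H²) = -2*H²)
o = 0 (o = (-1 + 1)/(2 + 4) = 0/6 = 0*(⅙) = 0)
-4*o*u(g(1))*(-4) = -4*0*(-2*(4 - 1*1)²)*(-4) = -4*0*(-2*(4 - 1)²)*(-4) = -4*0*(-2*3²)*(-4) = -4*0*(-2*9)*(-4) = -4*0*(-18)*(-4) = -0*(-4) = -4*0 = 0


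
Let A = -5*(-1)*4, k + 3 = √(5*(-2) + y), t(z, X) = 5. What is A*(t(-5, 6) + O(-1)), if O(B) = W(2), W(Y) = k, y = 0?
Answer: 40 + 20*I*√10 ≈ 40.0 + 63.246*I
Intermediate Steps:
k = -3 + I*√10 (k = -3 + √(5*(-2) + 0) = -3 + √(-10 + 0) = -3 + √(-10) = -3 + I*√10 ≈ -3.0 + 3.1623*I)
W(Y) = -3 + I*√10
O(B) = -3 + I*√10
A = 20 (A = 5*4 = 20)
A*(t(-5, 6) + O(-1)) = 20*(5 + (-3 + I*√10)) = 20*(2 + I*√10) = 40 + 20*I*√10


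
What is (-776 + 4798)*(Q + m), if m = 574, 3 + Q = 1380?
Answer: 7846922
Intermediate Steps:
Q = 1377 (Q = -3 + 1380 = 1377)
(-776 + 4798)*(Q + m) = (-776 + 4798)*(1377 + 574) = 4022*1951 = 7846922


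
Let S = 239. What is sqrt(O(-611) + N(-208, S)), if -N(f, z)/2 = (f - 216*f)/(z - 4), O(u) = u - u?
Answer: 4*I*sqrt(52546)/47 ≈ 19.509*I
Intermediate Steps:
O(u) = 0
N(f, z) = 430*f/(-4 + z) (N(f, z) = -2*(f - 216*f)/(z - 4) = -2*(-215*f)/(-4 + z) = -(-430)*f/(-4 + z) = 430*f/(-4 + z))
sqrt(O(-611) + N(-208, S)) = sqrt(0 + 430*(-208)/(-4 + 239)) = sqrt(0 + 430*(-208)/235) = sqrt(0 + 430*(-208)*(1/235)) = sqrt(0 - 17888/47) = sqrt(-17888/47) = 4*I*sqrt(52546)/47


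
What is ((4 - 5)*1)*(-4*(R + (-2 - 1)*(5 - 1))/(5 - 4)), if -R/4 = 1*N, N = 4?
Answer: -112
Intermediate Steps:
R = -16 (R = -4*4 = -16)
((4 - 5)*1)*(-4*(R + (-2 - 1)*(5 - 1))/(5 - 4)) = ((4 - 5)*1)*(-4*(-16 + (-2 - 1)*(5 - 1))/(5 - 4)) = (-1*1)*(-4*(-16 - 3*4)/1) = -(-4)*(-16 - 12)*1 = -(-4)*(-28*1) = -(-4)*(-28) = -1*112 = -112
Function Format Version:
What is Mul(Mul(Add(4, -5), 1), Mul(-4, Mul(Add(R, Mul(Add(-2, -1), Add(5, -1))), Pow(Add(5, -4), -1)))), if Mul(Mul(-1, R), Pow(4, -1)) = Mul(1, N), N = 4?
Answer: -112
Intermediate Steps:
R = -16 (R = Mul(-4, Mul(1, 4)) = Mul(-4, 4) = -16)
Mul(Mul(Add(4, -5), 1), Mul(-4, Mul(Add(R, Mul(Add(-2, -1), Add(5, -1))), Pow(Add(5, -4), -1)))) = Mul(Mul(Add(4, -5), 1), Mul(-4, Mul(Add(-16, Mul(Add(-2, -1), Add(5, -1))), Pow(Add(5, -4), -1)))) = Mul(Mul(-1, 1), Mul(-4, Mul(Add(-16, Mul(-3, 4)), Pow(1, -1)))) = Mul(-1, Mul(-4, Mul(Add(-16, -12), 1))) = Mul(-1, Mul(-4, Mul(-28, 1))) = Mul(-1, Mul(-4, -28)) = Mul(-1, 112) = -112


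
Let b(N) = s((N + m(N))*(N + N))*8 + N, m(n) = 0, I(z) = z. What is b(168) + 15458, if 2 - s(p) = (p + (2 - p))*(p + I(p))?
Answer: -1790694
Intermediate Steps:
s(p) = 2 - 4*p (s(p) = 2 - (p + (2 - p))*(p + p) = 2 - 2*2*p = 2 - 4*p)
b(N) = 16 + N - 64*N² (b(N) = (2 - 4*(N + 0)*(N + N))*8 + N = (2 - 4*N*2*N)*8 + N = (2 - 8*N²)*8 + N = (16 - 64*N²) + N = 16 + N - 64*N²)
b(168) + 15458 = (16 + 168 - 64*168²) + 15458 = (16 + 168 - 64*28224) + 15458 = (16 + 168 - 1806336) + 15458 = -1806152 + 15458 = -1790694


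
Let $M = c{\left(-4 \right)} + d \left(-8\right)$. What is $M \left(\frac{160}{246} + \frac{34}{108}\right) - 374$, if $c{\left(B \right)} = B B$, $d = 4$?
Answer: $- \frac{431114}{1107} \approx -389.44$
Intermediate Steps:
$c{\left(B \right)} = B^{2}$
$M = -16$ ($M = \left(-4\right)^{2} + 4 \left(-8\right) = 16 - 32 = -16$)
$M \left(\frac{160}{246} + \frac{34}{108}\right) - 374 = - 16 \left(\frac{160}{246} + \frac{34}{108}\right) - 374 = - 16 \left(160 \cdot \frac{1}{246} + 34 \cdot \frac{1}{108}\right) - 374 = - 16 \left(\frac{80}{123} + \frac{17}{54}\right) - 374 = \left(-16\right) \frac{2137}{2214} - 374 = - \frac{17096}{1107} - 374 = - \frac{431114}{1107}$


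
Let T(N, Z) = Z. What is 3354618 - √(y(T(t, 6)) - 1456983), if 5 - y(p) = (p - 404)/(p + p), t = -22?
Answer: 3354618 - I*√52450014/6 ≈ 3.3546e+6 - 1207.0*I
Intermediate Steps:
y(p) = 5 - (-404 + p)/(2*p) (y(p) = 5 - (p - 404)/(p + p) = 5 - (-404 + p)/(2*p))
3354618 - √(y(T(t, 6)) - 1456983) = 3354618 - √((9/2 + 202/6) - 1456983) = 3354618 - √((9/2 + 202*(⅙)) - 1456983) = 3354618 - √((9/2 + 101/3) - 1456983) = 3354618 - √(229/6 - 1456983) = 3354618 - √(-8741669/6) = 3354618 - I*√52450014/6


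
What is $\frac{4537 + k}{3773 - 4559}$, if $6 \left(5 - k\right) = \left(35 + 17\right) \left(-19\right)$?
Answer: $- \frac{7060}{1179} \approx -5.9881$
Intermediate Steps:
$k = \frac{509}{3}$ ($k = 5 - \frac{\left(35 + 17\right) \left(-19\right)}{6} = 5 - \frac{52 \left(-19\right)}{6} = 5 - - \frac{494}{3} = 5 + \frac{494}{3} = \frac{509}{3} \approx 169.67$)
$\frac{4537 + k}{3773 - 4559} = \frac{4537 + \frac{509}{3}}{3773 - 4559} = \frac{14120}{3 \left(-786\right)} = \frac{14120}{3} \left(- \frac{1}{786}\right) = - \frac{7060}{1179}$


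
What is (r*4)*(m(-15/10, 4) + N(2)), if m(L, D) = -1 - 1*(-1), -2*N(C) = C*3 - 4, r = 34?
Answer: -136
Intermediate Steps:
N(C) = 2 - 3*C/2 (N(C) = -(C*3 - 4)/2 = -(3*C - 4)/2 = -(-4 + 3*C)/2 = 2 - 3*C/2)
m(L, D) = 0 (m(L, D) = -1 + 1 = 0)
(r*4)*(m(-15/10, 4) + N(2)) = (34*4)*(0 + (2 - 3/2*2)) = 136*(0 + (2 - 3)) = 136*(0 - 1) = 136*(-1) = -136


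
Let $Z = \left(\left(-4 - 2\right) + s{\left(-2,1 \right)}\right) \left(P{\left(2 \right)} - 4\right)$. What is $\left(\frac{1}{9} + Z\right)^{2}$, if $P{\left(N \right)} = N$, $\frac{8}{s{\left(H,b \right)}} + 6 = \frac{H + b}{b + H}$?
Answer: $\frac{474721}{2025} \approx 234.43$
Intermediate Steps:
$s{\left(H,b \right)} = - \frac{8}{5}$ ($s{\left(H,b \right)} = \frac{8}{-6 + \frac{H + b}{b + H}} = \frac{8}{-6 + \frac{H + b}{H + b}} = \frac{8}{-6 + 1} = \frac{8}{-5} = 8 \left(- \frac{1}{5}\right) = - \frac{8}{5}$)
$Z = \frac{76}{5}$ ($Z = \left(\left(-4 - 2\right) - \frac{8}{5}\right) \left(2 - 4\right) = \left(-6 - \frac{8}{5}\right) \left(-2\right) = \left(- \frac{38}{5}\right) \left(-2\right) = \frac{76}{5} \approx 15.2$)
$\left(\frac{1}{9} + Z\right)^{2} = \left(\frac{1}{9} + \frac{76}{5}\right)^{2} = \left(\frac{689}{45}\right)^{2} = \frac{474721}{2025}$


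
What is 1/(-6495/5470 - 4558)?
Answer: -1094/4987751 ≈ -0.00021934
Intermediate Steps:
1/(-6495/5470 - 4558) = 1/(-6495*1/5470 - 4558) = 1/(-1299/1094 - 4558) = 1/(-4987751/1094) = -1094/4987751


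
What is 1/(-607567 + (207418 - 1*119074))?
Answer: -1/519223 ≈ -1.9260e-6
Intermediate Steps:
1/(-607567 + (207418 - 1*119074)) = 1/(-607567 + (207418 - 119074)) = 1/(-607567 + 88344) = 1/(-519223) = -1/519223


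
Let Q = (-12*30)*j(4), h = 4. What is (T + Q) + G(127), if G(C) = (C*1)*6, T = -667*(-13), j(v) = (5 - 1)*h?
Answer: 3673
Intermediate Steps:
j(v) = 16 (j(v) = (5 - 1)*4 = 4*4 = 16)
T = 8671
G(C) = 6*C (G(C) = C*6 = 6*C)
Q = -5760 (Q = -12*30*16 = -360*16 = -5760)
(T + Q) + G(127) = (8671 - 5760) + 6*127 = 2911 + 762 = 3673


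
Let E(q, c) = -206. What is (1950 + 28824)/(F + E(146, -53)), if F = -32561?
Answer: -30774/32767 ≈ -0.93918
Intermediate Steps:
(1950 + 28824)/(F + E(146, -53)) = (1950 + 28824)/(-32561 - 206) = 30774/(-32767) = 30774*(-1/32767) = -30774/32767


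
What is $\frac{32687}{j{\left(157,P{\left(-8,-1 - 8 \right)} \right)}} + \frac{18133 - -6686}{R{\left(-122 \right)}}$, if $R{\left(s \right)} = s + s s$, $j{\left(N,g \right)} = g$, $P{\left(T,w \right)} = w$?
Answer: $- \frac{482302123}{132858} \approx -3630.2$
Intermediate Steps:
$R{\left(s \right)} = s + s^{2}$
$\frac{32687}{j{\left(157,P{\left(-8,-1 - 8 \right)} \right)}} + \frac{18133 - -6686}{R{\left(-122 \right)}} = \frac{32687}{-1 - 8} + \frac{18133 - -6686}{\left(-122\right) \left(1 - 122\right)} = \frac{32687}{-1 - 8} + \frac{18133 + 6686}{\left(-122\right) \left(-121\right)} = \frac{32687}{-9} + \frac{24819}{14762} = 32687 \left(- \frac{1}{9}\right) + 24819 \cdot \frac{1}{14762} = - \frac{32687}{9} + \frac{24819}{14762} = - \frac{482302123}{132858}$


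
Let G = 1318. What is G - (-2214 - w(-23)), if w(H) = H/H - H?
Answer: 3556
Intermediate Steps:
w(H) = 1 - H
G - (-2214 - w(-23)) = 1318 - (-2214 - (1 - 1*(-23))) = 1318 - (-2214 - (1 + 23)) = 1318 - (-2214 - 1*24) = 1318 - (-2214 - 24) = 1318 - 1*(-2238) = 1318 + 2238 = 3556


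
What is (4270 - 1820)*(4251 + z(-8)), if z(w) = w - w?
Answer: 10414950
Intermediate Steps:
z(w) = 0
(4270 - 1820)*(4251 + z(-8)) = (4270 - 1820)*(4251 + 0) = 2450*4251 = 10414950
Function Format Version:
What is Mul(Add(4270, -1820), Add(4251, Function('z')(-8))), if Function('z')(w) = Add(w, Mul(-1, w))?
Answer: 10414950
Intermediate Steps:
Function('z')(w) = 0
Mul(Add(4270, -1820), Add(4251, Function('z')(-8))) = Mul(Add(4270, -1820), Add(4251, 0)) = Mul(2450, 4251) = 10414950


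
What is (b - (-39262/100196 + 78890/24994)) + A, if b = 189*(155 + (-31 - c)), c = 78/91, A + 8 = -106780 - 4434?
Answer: -55063749030291/626074706 ≈ -87951.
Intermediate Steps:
A = -111222 (A = -8 + (-106780 - 4434) = -8 - 111214 = -111222)
c = 6/7 (c = 78*(1/91) = 6/7 ≈ 0.85714)
b = 23274 (b = 189*(155 + (-31 - 1*6/7)) = 189*(155 + (-31 - 6/7)) = 189*(155 - 223/7) = 189*(862/7) = 23274)
(b - (-39262/100196 + 78890/24994)) + A = (23274 - (-39262/100196 + 78890/24994)) - 111222 = (23274 - (-39262*1/100196 + 78890*(1/24994))) - 111222 = (23274 - (-19631/50098 + 39445/12497)) - 111222 = (23274 - 1*1730787003/626074706) - 111222 = (23274 - 1730787003/626074706) - 111222 = 14569531920441/626074706 - 111222 = -55063749030291/626074706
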